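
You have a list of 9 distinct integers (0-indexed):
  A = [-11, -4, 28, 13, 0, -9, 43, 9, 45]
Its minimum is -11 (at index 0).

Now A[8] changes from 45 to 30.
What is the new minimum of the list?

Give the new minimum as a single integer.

Answer: -11

Derivation:
Old min = -11 (at index 0)
Change: A[8] 45 -> 30
Changed element was NOT the old min.
  New min = min(old_min, new_val) = min(-11, 30) = -11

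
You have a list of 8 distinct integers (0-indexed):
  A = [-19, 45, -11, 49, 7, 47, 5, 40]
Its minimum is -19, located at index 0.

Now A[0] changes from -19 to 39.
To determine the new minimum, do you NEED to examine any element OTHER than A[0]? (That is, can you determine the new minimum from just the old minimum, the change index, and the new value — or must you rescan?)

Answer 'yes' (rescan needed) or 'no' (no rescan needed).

Old min = -19 at index 0
Change at index 0: -19 -> 39
Index 0 WAS the min and new value 39 > old min -19. Must rescan other elements to find the new min.
Needs rescan: yes

Answer: yes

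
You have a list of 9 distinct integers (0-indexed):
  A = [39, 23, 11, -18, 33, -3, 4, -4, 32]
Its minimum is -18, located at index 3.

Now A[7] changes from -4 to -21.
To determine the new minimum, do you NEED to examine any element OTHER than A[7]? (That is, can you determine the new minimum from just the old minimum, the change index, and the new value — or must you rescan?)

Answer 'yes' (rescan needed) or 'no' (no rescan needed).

Answer: no

Derivation:
Old min = -18 at index 3
Change at index 7: -4 -> -21
Index 7 was NOT the min. New min = min(-18, -21). No rescan of other elements needed.
Needs rescan: no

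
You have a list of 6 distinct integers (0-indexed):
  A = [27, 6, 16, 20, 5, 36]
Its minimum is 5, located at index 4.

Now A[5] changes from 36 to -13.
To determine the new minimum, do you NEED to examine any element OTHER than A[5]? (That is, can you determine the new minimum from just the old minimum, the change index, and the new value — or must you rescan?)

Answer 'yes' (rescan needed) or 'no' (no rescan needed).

Old min = 5 at index 4
Change at index 5: 36 -> -13
Index 5 was NOT the min. New min = min(5, -13). No rescan of other elements needed.
Needs rescan: no

Answer: no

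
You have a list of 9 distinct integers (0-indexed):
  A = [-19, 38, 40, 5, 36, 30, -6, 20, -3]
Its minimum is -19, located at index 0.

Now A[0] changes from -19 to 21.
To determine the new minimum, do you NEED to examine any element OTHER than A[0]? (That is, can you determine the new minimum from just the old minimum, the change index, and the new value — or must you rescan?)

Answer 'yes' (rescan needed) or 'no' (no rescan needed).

Answer: yes

Derivation:
Old min = -19 at index 0
Change at index 0: -19 -> 21
Index 0 WAS the min and new value 21 > old min -19. Must rescan other elements to find the new min.
Needs rescan: yes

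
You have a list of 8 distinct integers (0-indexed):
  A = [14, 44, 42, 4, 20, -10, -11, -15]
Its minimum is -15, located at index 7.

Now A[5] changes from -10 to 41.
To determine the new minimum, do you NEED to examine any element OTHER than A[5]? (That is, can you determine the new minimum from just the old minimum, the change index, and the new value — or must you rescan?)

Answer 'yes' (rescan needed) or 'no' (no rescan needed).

Answer: no

Derivation:
Old min = -15 at index 7
Change at index 5: -10 -> 41
Index 5 was NOT the min. New min = min(-15, 41). No rescan of other elements needed.
Needs rescan: no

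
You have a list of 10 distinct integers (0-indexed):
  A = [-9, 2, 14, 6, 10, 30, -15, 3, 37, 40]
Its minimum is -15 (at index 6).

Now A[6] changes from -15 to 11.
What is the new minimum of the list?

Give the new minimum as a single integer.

Old min = -15 (at index 6)
Change: A[6] -15 -> 11
Changed element WAS the min. Need to check: is 11 still <= all others?
  Min of remaining elements: -9
  New min = min(11, -9) = -9

Answer: -9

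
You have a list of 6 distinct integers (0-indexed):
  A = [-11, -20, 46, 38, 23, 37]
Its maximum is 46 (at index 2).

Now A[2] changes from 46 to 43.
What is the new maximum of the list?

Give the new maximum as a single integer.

Old max = 46 (at index 2)
Change: A[2] 46 -> 43
Changed element WAS the max -> may need rescan.
  Max of remaining elements: 38
  New max = max(43, 38) = 43

Answer: 43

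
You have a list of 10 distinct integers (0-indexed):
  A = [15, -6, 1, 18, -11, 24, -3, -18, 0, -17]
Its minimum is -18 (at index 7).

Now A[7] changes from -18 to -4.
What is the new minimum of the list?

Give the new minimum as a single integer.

Old min = -18 (at index 7)
Change: A[7] -18 -> -4
Changed element WAS the min. Need to check: is -4 still <= all others?
  Min of remaining elements: -17
  New min = min(-4, -17) = -17

Answer: -17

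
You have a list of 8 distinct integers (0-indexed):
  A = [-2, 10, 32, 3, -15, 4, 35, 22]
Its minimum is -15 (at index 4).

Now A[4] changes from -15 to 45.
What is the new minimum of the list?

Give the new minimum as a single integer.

Old min = -15 (at index 4)
Change: A[4] -15 -> 45
Changed element WAS the min. Need to check: is 45 still <= all others?
  Min of remaining elements: -2
  New min = min(45, -2) = -2

Answer: -2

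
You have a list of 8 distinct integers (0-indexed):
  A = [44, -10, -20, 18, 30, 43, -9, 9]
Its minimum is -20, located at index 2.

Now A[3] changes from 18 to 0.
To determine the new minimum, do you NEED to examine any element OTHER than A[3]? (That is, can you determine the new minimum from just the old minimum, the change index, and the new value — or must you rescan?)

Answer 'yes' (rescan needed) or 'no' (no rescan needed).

Old min = -20 at index 2
Change at index 3: 18 -> 0
Index 3 was NOT the min. New min = min(-20, 0). No rescan of other elements needed.
Needs rescan: no

Answer: no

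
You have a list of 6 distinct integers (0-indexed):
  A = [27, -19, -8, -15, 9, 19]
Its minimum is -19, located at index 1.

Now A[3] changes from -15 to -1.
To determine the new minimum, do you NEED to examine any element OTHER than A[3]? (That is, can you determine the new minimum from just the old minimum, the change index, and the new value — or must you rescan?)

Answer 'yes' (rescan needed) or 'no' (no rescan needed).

Answer: no

Derivation:
Old min = -19 at index 1
Change at index 3: -15 -> -1
Index 3 was NOT the min. New min = min(-19, -1). No rescan of other elements needed.
Needs rescan: no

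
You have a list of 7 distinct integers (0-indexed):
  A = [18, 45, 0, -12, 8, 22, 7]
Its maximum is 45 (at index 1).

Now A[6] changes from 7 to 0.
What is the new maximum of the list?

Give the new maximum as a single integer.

Old max = 45 (at index 1)
Change: A[6] 7 -> 0
Changed element was NOT the old max.
  New max = max(old_max, new_val) = max(45, 0) = 45

Answer: 45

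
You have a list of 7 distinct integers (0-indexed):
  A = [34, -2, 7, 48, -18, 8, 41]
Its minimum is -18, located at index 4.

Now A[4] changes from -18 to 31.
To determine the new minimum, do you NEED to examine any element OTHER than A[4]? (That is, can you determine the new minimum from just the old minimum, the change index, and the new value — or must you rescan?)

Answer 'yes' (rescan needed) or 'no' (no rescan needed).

Old min = -18 at index 4
Change at index 4: -18 -> 31
Index 4 WAS the min and new value 31 > old min -18. Must rescan other elements to find the new min.
Needs rescan: yes

Answer: yes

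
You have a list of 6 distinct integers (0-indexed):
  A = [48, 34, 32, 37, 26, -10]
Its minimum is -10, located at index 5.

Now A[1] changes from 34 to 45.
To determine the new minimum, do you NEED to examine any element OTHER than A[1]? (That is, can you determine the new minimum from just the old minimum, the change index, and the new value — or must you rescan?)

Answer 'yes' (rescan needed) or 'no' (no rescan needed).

Old min = -10 at index 5
Change at index 1: 34 -> 45
Index 1 was NOT the min. New min = min(-10, 45). No rescan of other elements needed.
Needs rescan: no

Answer: no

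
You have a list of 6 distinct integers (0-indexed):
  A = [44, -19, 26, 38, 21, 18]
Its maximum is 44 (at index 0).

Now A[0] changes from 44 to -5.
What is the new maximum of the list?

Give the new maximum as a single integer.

Answer: 38

Derivation:
Old max = 44 (at index 0)
Change: A[0] 44 -> -5
Changed element WAS the max -> may need rescan.
  Max of remaining elements: 38
  New max = max(-5, 38) = 38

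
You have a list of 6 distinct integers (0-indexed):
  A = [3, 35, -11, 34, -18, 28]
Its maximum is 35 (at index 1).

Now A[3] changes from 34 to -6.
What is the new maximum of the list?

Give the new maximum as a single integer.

Old max = 35 (at index 1)
Change: A[3] 34 -> -6
Changed element was NOT the old max.
  New max = max(old_max, new_val) = max(35, -6) = 35

Answer: 35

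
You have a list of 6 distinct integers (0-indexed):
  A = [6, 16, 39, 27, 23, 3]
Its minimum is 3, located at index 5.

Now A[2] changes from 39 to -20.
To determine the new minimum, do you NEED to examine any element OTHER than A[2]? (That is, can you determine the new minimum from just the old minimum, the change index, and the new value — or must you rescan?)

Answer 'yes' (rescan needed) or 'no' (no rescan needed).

Old min = 3 at index 5
Change at index 2: 39 -> -20
Index 2 was NOT the min. New min = min(3, -20). No rescan of other elements needed.
Needs rescan: no

Answer: no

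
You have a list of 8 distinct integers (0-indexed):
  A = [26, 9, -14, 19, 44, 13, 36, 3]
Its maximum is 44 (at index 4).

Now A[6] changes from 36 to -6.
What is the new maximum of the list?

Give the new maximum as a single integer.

Answer: 44

Derivation:
Old max = 44 (at index 4)
Change: A[6] 36 -> -6
Changed element was NOT the old max.
  New max = max(old_max, new_val) = max(44, -6) = 44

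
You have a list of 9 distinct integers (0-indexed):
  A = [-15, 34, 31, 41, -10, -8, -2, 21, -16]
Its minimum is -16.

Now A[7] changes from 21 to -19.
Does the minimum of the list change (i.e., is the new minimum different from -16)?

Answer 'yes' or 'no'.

Old min = -16
Change: A[7] 21 -> -19
Changed element was NOT the min; min changes only if -19 < -16.
New min = -19; changed? yes

Answer: yes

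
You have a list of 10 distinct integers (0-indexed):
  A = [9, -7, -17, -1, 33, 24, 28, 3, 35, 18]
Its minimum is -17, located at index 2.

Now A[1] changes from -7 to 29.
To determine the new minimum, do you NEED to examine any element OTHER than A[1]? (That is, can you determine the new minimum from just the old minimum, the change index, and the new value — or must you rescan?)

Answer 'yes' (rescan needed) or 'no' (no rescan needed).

Old min = -17 at index 2
Change at index 1: -7 -> 29
Index 1 was NOT the min. New min = min(-17, 29). No rescan of other elements needed.
Needs rescan: no

Answer: no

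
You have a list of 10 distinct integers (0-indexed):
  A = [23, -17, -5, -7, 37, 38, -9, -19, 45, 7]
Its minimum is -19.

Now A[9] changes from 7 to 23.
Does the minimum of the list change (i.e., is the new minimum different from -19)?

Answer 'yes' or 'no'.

Answer: no

Derivation:
Old min = -19
Change: A[9] 7 -> 23
Changed element was NOT the min; min changes only if 23 < -19.
New min = -19; changed? no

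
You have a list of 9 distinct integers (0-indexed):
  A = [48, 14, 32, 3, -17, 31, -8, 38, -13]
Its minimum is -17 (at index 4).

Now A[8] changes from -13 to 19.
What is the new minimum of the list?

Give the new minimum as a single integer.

Answer: -17

Derivation:
Old min = -17 (at index 4)
Change: A[8] -13 -> 19
Changed element was NOT the old min.
  New min = min(old_min, new_val) = min(-17, 19) = -17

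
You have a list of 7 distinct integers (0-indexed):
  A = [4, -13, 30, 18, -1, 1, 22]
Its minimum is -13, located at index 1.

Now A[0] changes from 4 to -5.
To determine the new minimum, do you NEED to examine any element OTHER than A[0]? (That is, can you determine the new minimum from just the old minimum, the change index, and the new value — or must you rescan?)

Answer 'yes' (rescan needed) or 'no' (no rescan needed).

Old min = -13 at index 1
Change at index 0: 4 -> -5
Index 0 was NOT the min. New min = min(-13, -5). No rescan of other elements needed.
Needs rescan: no

Answer: no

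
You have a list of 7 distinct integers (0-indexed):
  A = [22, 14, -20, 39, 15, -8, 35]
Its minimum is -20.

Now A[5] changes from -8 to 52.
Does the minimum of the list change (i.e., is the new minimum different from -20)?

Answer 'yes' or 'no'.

Old min = -20
Change: A[5] -8 -> 52
Changed element was NOT the min; min changes only if 52 < -20.
New min = -20; changed? no

Answer: no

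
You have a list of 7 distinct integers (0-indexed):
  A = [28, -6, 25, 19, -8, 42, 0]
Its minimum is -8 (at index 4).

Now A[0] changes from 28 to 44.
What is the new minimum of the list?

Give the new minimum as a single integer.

Old min = -8 (at index 4)
Change: A[0] 28 -> 44
Changed element was NOT the old min.
  New min = min(old_min, new_val) = min(-8, 44) = -8

Answer: -8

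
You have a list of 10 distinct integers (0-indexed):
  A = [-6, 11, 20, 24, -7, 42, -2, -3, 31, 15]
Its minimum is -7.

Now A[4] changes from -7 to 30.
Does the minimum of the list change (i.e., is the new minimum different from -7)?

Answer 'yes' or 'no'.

Answer: yes

Derivation:
Old min = -7
Change: A[4] -7 -> 30
Changed element was the min; new min must be rechecked.
New min = -6; changed? yes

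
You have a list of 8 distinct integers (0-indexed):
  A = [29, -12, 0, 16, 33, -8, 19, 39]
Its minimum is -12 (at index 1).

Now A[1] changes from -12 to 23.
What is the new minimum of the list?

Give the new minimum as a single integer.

Old min = -12 (at index 1)
Change: A[1] -12 -> 23
Changed element WAS the min. Need to check: is 23 still <= all others?
  Min of remaining elements: -8
  New min = min(23, -8) = -8

Answer: -8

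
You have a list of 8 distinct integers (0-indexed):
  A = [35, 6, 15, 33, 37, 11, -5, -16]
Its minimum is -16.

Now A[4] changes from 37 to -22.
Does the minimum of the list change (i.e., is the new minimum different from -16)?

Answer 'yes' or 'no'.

Answer: yes

Derivation:
Old min = -16
Change: A[4] 37 -> -22
Changed element was NOT the min; min changes only if -22 < -16.
New min = -22; changed? yes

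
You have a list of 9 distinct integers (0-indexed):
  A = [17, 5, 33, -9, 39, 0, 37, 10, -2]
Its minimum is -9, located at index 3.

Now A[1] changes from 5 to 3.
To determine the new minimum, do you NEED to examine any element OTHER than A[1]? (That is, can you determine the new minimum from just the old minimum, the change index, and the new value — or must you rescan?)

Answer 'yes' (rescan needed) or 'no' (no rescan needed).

Old min = -9 at index 3
Change at index 1: 5 -> 3
Index 1 was NOT the min. New min = min(-9, 3). No rescan of other elements needed.
Needs rescan: no

Answer: no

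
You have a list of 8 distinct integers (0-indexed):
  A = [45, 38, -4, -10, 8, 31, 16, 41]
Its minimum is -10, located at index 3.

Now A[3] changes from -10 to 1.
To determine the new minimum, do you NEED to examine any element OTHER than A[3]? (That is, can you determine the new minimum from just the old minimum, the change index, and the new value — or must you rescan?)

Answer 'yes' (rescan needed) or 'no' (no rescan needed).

Answer: yes

Derivation:
Old min = -10 at index 3
Change at index 3: -10 -> 1
Index 3 WAS the min and new value 1 > old min -10. Must rescan other elements to find the new min.
Needs rescan: yes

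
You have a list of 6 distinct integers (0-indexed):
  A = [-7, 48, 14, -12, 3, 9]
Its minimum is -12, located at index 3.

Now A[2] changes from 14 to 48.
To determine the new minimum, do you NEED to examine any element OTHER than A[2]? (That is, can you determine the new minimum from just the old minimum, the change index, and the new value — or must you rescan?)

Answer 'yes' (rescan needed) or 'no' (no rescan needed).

Old min = -12 at index 3
Change at index 2: 14 -> 48
Index 2 was NOT the min. New min = min(-12, 48). No rescan of other elements needed.
Needs rescan: no

Answer: no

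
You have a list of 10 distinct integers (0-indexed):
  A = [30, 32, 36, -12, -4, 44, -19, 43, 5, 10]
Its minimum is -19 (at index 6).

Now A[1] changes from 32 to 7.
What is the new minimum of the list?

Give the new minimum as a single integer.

Answer: -19

Derivation:
Old min = -19 (at index 6)
Change: A[1] 32 -> 7
Changed element was NOT the old min.
  New min = min(old_min, new_val) = min(-19, 7) = -19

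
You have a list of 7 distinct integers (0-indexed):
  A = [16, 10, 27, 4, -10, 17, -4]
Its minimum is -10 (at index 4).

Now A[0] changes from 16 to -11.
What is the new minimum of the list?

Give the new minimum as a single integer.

Answer: -11

Derivation:
Old min = -10 (at index 4)
Change: A[0] 16 -> -11
Changed element was NOT the old min.
  New min = min(old_min, new_val) = min(-10, -11) = -11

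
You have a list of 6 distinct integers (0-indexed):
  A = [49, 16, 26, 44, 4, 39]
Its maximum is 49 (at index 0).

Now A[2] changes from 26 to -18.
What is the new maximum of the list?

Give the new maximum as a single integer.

Answer: 49

Derivation:
Old max = 49 (at index 0)
Change: A[2] 26 -> -18
Changed element was NOT the old max.
  New max = max(old_max, new_val) = max(49, -18) = 49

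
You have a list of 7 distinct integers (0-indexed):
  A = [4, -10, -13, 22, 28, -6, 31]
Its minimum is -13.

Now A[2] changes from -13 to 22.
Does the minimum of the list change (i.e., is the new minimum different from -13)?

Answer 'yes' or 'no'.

Old min = -13
Change: A[2] -13 -> 22
Changed element was the min; new min must be rechecked.
New min = -10; changed? yes

Answer: yes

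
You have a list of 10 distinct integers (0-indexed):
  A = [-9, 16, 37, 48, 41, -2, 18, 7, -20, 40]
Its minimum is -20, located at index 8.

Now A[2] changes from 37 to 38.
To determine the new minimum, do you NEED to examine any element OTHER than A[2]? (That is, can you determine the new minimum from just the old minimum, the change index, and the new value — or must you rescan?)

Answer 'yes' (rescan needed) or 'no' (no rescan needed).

Old min = -20 at index 8
Change at index 2: 37 -> 38
Index 2 was NOT the min. New min = min(-20, 38). No rescan of other elements needed.
Needs rescan: no

Answer: no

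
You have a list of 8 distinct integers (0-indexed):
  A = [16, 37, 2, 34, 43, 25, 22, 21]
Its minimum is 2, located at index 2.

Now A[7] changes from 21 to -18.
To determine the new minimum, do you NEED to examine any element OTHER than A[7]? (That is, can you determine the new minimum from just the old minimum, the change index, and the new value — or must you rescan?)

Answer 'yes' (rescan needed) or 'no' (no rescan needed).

Answer: no

Derivation:
Old min = 2 at index 2
Change at index 7: 21 -> -18
Index 7 was NOT the min. New min = min(2, -18). No rescan of other elements needed.
Needs rescan: no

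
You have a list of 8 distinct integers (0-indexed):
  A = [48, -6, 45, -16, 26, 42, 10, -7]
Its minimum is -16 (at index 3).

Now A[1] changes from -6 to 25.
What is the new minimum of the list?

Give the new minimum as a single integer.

Answer: -16

Derivation:
Old min = -16 (at index 3)
Change: A[1] -6 -> 25
Changed element was NOT the old min.
  New min = min(old_min, new_val) = min(-16, 25) = -16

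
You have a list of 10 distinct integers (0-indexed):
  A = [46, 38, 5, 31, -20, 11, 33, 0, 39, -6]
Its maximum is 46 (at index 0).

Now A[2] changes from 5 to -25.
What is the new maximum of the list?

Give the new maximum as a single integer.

Answer: 46

Derivation:
Old max = 46 (at index 0)
Change: A[2] 5 -> -25
Changed element was NOT the old max.
  New max = max(old_max, new_val) = max(46, -25) = 46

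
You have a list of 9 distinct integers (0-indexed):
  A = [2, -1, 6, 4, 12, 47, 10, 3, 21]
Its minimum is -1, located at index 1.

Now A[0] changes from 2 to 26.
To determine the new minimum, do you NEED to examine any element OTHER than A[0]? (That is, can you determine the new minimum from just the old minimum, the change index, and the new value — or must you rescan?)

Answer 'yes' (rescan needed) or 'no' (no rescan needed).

Answer: no

Derivation:
Old min = -1 at index 1
Change at index 0: 2 -> 26
Index 0 was NOT the min. New min = min(-1, 26). No rescan of other elements needed.
Needs rescan: no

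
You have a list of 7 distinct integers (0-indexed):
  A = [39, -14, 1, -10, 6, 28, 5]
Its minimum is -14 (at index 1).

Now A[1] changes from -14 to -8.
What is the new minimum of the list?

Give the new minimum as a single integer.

Old min = -14 (at index 1)
Change: A[1] -14 -> -8
Changed element WAS the min. Need to check: is -8 still <= all others?
  Min of remaining elements: -10
  New min = min(-8, -10) = -10

Answer: -10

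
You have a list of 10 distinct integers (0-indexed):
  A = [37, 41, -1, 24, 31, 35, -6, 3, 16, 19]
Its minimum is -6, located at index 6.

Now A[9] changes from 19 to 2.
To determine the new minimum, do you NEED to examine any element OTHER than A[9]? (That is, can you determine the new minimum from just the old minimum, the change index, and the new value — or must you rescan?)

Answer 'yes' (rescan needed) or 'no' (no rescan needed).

Old min = -6 at index 6
Change at index 9: 19 -> 2
Index 9 was NOT the min. New min = min(-6, 2). No rescan of other elements needed.
Needs rescan: no

Answer: no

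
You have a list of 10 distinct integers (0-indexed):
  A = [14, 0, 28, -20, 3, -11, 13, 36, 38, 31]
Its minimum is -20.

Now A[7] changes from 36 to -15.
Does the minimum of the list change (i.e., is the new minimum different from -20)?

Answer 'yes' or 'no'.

Answer: no

Derivation:
Old min = -20
Change: A[7] 36 -> -15
Changed element was NOT the min; min changes only if -15 < -20.
New min = -20; changed? no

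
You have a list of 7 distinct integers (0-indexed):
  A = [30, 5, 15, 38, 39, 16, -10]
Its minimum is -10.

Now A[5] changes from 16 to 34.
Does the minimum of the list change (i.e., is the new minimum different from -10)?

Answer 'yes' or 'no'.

Old min = -10
Change: A[5] 16 -> 34
Changed element was NOT the min; min changes only if 34 < -10.
New min = -10; changed? no

Answer: no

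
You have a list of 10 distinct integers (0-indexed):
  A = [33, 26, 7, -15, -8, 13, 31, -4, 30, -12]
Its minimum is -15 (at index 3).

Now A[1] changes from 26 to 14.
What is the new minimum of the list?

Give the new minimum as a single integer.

Answer: -15

Derivation:
Old min = -15 (at index 3)
Change: A[1] 26 -> 14
Changed element was NOT the old min.
  New min = min(old_min, new_val) = min(-15, 14) = -15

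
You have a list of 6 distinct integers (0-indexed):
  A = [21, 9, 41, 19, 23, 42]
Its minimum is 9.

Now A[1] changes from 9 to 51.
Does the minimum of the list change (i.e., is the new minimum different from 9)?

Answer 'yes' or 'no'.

Answer: yes

Derivation:
Old min = 9
Change: A[1] 9 -> 51
Changed element was the min; new min must be rechecked.
New min = 19; changed? yes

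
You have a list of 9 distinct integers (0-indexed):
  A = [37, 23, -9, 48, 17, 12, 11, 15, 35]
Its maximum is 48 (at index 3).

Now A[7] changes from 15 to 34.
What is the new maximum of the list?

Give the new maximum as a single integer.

Answer: 48

Derivation:
Old max = 48 (at index 3)
Change: A[7] 15 -> 34
Changed element was NOT the old max.
  New max = max(old_max, new_val) = max(48, 34) = 48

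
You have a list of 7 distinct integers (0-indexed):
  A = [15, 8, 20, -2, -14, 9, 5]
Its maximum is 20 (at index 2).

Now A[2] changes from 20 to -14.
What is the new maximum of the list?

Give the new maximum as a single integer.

Answer: 15

Derivation:
Old max = 20 (at index 2)
Change: A[2] 20 -> -14
Changed element WAS the max -> may need rescan.
  Max of remaining elements: 15
  New max = max(-14, 15) = 15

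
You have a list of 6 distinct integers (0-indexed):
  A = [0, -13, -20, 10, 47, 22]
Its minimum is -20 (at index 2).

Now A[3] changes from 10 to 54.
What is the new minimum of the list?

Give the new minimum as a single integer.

Old min = -20 (at index 2)
Change: A[3] 10 -> 54
Changed element was NOT the old min.
  New min = min(old_min, new_val) = min(-20, 54) = -20

Answer: -20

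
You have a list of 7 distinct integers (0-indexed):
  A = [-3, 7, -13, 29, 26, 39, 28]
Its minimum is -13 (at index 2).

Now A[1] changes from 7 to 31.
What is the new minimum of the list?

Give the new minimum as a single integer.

Answer: -13

Derivation:
Old min = -13 (at index 2)
Change: A[1] 7 -> 31
Changed element was NOT the old min.
  New min = min(old_min, new_val) = min(-13, 31) = -13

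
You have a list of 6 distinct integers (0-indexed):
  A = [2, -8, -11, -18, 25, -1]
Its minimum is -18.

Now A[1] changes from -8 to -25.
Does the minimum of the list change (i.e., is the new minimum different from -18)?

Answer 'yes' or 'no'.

Old min = -18
Change: A[1] -8 -> -25
Changed element was NOT the min; min changes only if -25 < -18.
New min = -25; changed? yes

Answer: yes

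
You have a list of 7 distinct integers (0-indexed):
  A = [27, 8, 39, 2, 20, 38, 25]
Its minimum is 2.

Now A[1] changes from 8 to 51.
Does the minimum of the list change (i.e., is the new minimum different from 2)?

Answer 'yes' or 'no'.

Old min = 2
Change: A[1] 8 -> 51
Changed element was NOT the min; min changes only if 51 < 2.
New min = 2; changed? no

Answer: no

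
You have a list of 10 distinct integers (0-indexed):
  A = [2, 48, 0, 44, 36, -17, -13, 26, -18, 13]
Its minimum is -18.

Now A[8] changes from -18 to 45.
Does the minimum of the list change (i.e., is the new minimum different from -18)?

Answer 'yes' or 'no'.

Old min = -18
Change: A[8] -18 -> 45
Changed element was the min; new min must be rechecked.
New min = -17; changed? yes

Answer: yes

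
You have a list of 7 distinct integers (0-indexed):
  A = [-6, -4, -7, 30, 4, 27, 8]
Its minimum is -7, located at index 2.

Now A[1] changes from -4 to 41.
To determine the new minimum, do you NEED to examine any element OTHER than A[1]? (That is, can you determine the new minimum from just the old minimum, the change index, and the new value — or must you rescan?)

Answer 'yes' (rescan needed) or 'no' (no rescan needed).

Old min = -7 at index 2
Change at index 1: -4 -> 41
Index 1 was NOT the min. New min = min(-7, 41). No rescan of other elements needed.
Needs rescan: no

Answer: no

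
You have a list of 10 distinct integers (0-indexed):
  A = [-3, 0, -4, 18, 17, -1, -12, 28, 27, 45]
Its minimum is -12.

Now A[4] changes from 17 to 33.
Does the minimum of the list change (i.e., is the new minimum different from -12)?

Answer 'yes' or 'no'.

Old min = -12
Change: A[4] 17 -> 33
Changed element was NOT the min; min changes only if 33 < -12.
New min = -12; changed? no

Answer: no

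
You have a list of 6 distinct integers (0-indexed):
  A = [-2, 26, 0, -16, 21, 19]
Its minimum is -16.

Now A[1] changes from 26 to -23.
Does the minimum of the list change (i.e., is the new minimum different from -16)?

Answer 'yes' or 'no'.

Answer: yes

Derivation:
Old min = -16
Change: A[1] 26 -> -23
Changed element was NOT the min; min changes only if -23 < -16.
New min = -23; changed? yes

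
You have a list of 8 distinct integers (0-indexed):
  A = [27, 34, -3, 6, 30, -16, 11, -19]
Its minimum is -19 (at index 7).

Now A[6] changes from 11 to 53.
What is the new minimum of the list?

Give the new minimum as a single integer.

Answer: -19

Derivation:
Old min = -19 (at index 7)
Change: A[6] 11 -> 53
Changed element was NOT the old min.
  New min = min(old_min, new_val) = min(-19, 53) = -19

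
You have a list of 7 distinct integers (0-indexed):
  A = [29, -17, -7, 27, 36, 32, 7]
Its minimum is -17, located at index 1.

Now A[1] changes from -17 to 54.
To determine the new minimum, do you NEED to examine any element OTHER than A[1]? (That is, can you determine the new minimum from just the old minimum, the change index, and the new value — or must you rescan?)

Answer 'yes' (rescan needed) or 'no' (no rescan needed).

Old min = -17 at index 1
Change at index 1: -17 -> 54
Index 1 WAS the min and new value 54 > old min -17. Must rescan other elements to find the new min.
Needs rescan: yes

Answer: yes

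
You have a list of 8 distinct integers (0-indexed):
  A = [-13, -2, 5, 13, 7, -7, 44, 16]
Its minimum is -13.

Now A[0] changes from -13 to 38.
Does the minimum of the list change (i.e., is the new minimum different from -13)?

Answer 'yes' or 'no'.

Old min = -13
Change: A[0] -13 -> 38
Changed element was the min; new min must be rechecked.
New min = -7; changed? yes

Answer: yes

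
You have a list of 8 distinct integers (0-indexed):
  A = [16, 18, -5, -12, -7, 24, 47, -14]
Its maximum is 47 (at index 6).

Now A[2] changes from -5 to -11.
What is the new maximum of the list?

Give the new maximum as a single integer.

Old max = 47 (at index 6)
Change: A[2] -5 -> -11
Changed element was NOT the old max.
  New max = max(old_max, new_val) = max(47, -11) = 47

Answer: 47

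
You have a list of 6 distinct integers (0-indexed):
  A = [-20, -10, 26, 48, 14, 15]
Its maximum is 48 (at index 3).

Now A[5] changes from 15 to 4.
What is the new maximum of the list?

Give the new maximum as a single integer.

Answer: 48

Derivation:
Old max = 48 (at index 3)
Change: A[5] 15 -> 4
Changed element was NOT the old max.
  New max = max(old_max, new_val) = max(48, 4) = 48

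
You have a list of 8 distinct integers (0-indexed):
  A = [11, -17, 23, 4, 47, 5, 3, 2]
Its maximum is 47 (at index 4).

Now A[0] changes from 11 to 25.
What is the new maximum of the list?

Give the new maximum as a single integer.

Answer: 47

Derivation:
Old max = 47 (at index 4)
Change: A[0] 11 -> 25
Changed element was NOT the old max.
  New max = max(old_max, new_val) = max(47, 25) = 47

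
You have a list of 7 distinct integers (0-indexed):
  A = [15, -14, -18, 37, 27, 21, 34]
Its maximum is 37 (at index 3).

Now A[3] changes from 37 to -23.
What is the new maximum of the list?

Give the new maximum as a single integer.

Answer: 34

Derivation:
Old max = 37 (at index 3)
Change: A[3] 37 -> -23
Changed element WAS the max -> may need rescan.
  Max of remaining elements: 34
  New max = max(-23, 34) = 34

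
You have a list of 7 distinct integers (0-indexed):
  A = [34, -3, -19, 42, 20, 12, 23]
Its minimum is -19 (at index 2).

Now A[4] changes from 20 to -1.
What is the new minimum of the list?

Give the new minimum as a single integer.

Answer: -19

Derivation:
Old min = -19 (at index 2)
Change: A[4] 20 -> -1
Changed element was NOT the old min.
  New min = min(old_min, new_val) = min(-19, -1) = -19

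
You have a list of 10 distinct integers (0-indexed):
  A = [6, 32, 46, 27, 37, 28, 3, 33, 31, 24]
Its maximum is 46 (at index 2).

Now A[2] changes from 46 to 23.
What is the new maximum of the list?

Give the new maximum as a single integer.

Old max = 46 (at index 2)
Change: A[2] 46 -> 23
Changed element WAS the max -> may need rescan.
  Max of remaining elements: 37
  New max = max(23, 37) = 37

Answer: 37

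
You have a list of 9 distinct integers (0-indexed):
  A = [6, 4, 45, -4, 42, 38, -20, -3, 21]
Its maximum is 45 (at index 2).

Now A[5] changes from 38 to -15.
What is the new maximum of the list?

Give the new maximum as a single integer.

Old max = 45 (at index 2)
Change: A[5] 38 -> -15
Changed element was NOT the old max.
  New max = max(old_max, new_val) = max(45, -15) = 45

Answer: 45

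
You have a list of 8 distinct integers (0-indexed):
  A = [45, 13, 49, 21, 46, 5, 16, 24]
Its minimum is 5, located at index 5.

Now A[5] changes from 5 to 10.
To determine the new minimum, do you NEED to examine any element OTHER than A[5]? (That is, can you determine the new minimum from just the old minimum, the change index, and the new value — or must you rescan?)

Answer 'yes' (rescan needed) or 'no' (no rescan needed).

Old min = 5 at index 5
Change at index 5: 5 -> 10
Index 5 WAS the min and new value 10 > old min 5. Must rescan other elements to find the new min.
Needs rescan: yes

Answer: yes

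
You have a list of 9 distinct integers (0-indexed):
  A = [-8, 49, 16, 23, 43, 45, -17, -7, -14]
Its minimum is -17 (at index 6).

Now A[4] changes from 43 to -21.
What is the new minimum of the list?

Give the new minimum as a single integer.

Old min = -17 (at index 6)
Change: A[4] 43 -> -21
Changed element was NOT the old min.
  New min = min(old_min, new_val) = min(-17, -21) = -21

Answer: -21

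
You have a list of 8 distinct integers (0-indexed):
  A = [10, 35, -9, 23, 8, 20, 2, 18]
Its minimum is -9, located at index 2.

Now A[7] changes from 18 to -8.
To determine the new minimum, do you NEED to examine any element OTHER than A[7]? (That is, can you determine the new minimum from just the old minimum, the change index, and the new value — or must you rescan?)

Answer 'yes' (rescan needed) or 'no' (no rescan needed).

Answer: no

Derivation:
Old min = -9 at index 2
Change at index 7: 18 -> -8
Index 7 was NOT the min. New min = min(-9, -8). No rescan of other elements needed.
Needs rescan: no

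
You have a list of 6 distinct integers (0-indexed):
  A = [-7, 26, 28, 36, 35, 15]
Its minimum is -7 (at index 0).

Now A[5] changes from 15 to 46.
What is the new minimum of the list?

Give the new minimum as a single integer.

Answer: -7

Derivation:
Old min = -7 (at index 0)
Change: A[5] 15 -> 46
Changed element was NOT the old min.
  New min = min(old_min, new_val) = min(-7, 46) = -7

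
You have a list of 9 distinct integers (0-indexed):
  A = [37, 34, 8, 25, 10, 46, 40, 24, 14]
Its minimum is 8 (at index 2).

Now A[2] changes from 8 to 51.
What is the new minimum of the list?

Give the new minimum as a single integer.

Old min = 8 (at index 2)
Change: A[2] 8 -> 51
Changed element WAS the min. Need to check: is 51 still <= all others?
  Min of remaining elements: 10
  New min = min(51, 10) = 10

Answer: 10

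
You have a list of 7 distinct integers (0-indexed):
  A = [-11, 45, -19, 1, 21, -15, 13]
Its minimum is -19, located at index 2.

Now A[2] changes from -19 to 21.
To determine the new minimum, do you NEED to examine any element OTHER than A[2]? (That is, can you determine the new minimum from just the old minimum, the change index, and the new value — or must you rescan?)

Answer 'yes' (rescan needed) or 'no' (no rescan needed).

Answer: yes

Derivation:
Old min = -19 at index 2
Change at index 2: -19 -> 21
Index 2 WAS the min and new value 21 > old min -19. Must rescan other elements to find the new min.
Needs rescan: yes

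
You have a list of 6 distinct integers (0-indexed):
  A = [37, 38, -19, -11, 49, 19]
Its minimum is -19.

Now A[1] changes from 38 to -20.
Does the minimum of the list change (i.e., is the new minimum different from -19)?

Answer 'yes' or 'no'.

Old min = -19
Change: A[1] 38 -> -20
Changed element was NOT the min; min changes only if -20 < -19.
New min = -20; changed? yes

Answer: yes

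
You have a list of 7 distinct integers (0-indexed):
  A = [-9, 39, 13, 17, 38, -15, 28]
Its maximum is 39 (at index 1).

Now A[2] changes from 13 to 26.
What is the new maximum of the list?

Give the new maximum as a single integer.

Old max = 39 (at index 1)
Change: A[2] 13 -> 26
Changed element was NOT the old max.
  New max = max(old_max, new_val) = max(39, 26) = 39

Answer: 39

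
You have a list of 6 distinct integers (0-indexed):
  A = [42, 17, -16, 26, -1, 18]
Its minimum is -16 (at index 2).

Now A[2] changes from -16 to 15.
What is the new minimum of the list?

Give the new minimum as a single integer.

Answer: -1

Derivation:
Old min = -16 (at index 2)
Change: A[2] -16 -> 15
Changed element WAS the min. Need to check: is 15 still <= all others?
  Min of remaining elements: -1
  New min = min(15, -1) = -1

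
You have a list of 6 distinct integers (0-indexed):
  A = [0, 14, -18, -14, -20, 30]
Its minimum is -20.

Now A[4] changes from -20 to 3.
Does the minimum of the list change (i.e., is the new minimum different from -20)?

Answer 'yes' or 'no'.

Old min = -20
Change: A[4] -20 -> 3
Changed element was the min; new min must be rechecked.
New min = -18; changed? yes

Answer: yes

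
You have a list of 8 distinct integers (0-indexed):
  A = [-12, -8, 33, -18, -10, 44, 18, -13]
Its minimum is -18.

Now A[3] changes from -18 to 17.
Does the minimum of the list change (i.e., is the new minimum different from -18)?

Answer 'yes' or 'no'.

Old min = -18
Change: A[3] -18 -> 17
Changed element was the min; new min must be rechecked.
New min = -13; changed? yes

Answer: yes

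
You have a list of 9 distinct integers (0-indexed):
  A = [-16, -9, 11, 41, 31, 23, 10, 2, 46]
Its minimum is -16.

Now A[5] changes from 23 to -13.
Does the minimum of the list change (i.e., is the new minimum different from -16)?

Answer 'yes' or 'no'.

Old min = -16
Change: A[5] 23 -> -13
Changed element was NOT the min; min changes only if -13 < -16.
New min = -16; changed? no

Answer: no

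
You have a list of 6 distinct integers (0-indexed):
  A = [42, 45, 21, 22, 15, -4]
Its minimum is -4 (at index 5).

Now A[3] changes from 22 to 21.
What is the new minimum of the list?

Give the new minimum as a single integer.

Old min = -4 (at index 5)
Change: A[3] 22 -> 21
Changed element was NOT the old min.
  New min = min(old_min, new_val) = min(-4, 21) = -4

Answer: -4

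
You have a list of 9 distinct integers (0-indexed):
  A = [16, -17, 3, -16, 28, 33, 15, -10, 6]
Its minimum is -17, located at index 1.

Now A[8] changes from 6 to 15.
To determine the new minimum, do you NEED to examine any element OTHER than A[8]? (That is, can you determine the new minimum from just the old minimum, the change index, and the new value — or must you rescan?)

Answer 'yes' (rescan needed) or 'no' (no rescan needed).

Old min = -17 at index 1
Change at index 8: 6 -> 15
Index 8 was NOT the min. New min = min(-17, 15). No rescan of other elements needed.
Needs rescan: no

Answer: no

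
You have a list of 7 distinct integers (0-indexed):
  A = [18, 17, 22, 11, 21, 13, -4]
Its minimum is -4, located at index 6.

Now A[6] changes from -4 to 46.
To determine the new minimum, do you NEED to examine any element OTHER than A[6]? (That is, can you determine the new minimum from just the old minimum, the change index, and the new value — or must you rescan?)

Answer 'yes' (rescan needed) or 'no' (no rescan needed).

Answer: yes

Derivation:
Old min = -4 at index 6
Change at index 6: -4 -> 46
Index 6 WAS the min and new value 46 > old min -4. Must rescan other elements to find the new min.
Needs rescan: yes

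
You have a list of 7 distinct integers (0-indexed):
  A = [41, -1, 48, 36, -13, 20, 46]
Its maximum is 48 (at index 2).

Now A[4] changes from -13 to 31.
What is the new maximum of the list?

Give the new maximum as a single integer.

Answer: 48

Derivation:
Old max = 48 (at index 2)
Change: A[4] -13 -> 31
Changed element was NOT the old max.
  New max = max(old_max, new_val) = max(48, 31) = 48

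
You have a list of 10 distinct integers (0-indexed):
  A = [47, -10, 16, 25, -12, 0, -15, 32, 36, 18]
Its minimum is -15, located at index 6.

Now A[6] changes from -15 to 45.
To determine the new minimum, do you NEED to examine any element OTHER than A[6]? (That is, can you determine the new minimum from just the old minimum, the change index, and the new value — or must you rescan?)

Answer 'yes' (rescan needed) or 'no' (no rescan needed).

Old min = -15 at index 6
Change at index 6: -15 -> 45
Index 6 WAS the min and new value 45 > old min -15. Must rescan other elements to find the new min.
Needs rescan: yes

Answer: yes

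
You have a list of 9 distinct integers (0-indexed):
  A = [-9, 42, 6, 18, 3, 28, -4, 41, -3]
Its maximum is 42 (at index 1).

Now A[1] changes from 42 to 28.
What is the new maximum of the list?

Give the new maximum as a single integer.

Answer: 41

Derivation:
Old max = 42 (at index 1)
Change: A[1] 42 -> 28
Changed element WAS the max -> may need rescan.
  Max of remaining elements: 41
  New max = max(28, 41) = 41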